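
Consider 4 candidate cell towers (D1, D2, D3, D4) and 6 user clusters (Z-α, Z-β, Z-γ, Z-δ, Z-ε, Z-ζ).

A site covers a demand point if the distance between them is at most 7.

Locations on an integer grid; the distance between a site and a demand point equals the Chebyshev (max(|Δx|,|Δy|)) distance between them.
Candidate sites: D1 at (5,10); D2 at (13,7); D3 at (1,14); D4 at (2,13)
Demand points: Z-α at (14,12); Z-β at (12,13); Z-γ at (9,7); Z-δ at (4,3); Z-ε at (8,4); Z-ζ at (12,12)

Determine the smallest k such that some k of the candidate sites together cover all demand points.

Coverage sets (demand points within 7 of each site):
  D1: {Z-β, Z-γ, Z-δ, Z-ε, Z-ζ}
  D2: {Z-α, Z-β, Z-γ, Z-ε, Z-ζ}
  D3: {}
  D4: {Z-γ}
No single site covers all 6 demand points.
But {D1, D2} covers everything, so the minimum is 2.

2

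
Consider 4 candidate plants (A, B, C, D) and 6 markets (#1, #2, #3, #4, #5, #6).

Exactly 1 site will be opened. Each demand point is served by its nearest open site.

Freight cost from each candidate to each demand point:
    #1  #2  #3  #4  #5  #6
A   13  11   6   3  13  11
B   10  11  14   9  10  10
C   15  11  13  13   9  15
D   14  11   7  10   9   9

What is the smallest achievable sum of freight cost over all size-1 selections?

Open {A}.
  #1→A 13, #2→A 11, #3→A 6, #4→A 3, #5→A 13, #6→A 11  ⇒ total 57.
Compare {D}: total 60.
Compare {B}: total 64.
No size-1 selection does better; minimum is 57.

57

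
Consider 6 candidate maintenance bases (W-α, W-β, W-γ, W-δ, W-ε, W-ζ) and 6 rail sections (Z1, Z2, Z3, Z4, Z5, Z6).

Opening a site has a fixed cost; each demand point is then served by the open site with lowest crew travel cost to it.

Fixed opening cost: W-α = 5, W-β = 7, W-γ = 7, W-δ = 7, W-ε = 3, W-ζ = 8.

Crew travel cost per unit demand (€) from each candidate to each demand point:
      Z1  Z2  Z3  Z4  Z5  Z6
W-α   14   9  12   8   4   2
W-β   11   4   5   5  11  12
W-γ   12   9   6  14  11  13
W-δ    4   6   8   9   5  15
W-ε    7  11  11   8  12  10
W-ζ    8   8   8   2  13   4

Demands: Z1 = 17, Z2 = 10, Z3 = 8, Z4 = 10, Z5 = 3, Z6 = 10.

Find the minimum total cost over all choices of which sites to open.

Open {W-α, W-β, W-δ, W-ζ}: assign each demand point to its cheapest open site.
  Z1→W-δ 17×4=68, Z2→W-β 10×4=40, Z3→W-β 8×5=40, Z4→W-ζ 10×2=20, Z5→W-α 3×4=12, Z6→W-α 10×2=20
  crew travel cost 200, fixed 27 → total 227.
Compare {W-α, W-β, W-δ, W-ε, W-ζ}: crew travel cost 200 + fixed 30 = 230.
Compare {W-α, W-β, W-γ, W-δ, W-ζ}: crew travel cost 200 + fixed 34 = 234.
Compare {W-α, W-β, W-γ, W-δ, W-ε, W-ζ}: crew travel cost 200 + fixed 37 = 237.
All other subsets cost ≥ 230. Minimum total cost: 227.

227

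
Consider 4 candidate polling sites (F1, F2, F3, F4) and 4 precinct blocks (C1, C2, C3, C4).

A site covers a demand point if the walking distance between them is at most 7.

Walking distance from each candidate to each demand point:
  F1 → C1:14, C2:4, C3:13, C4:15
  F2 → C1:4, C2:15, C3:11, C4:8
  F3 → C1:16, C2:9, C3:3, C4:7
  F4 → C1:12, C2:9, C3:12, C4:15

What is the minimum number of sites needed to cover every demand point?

Coverage sets (demand points within 7 of each site):
  F1: {C2}
  F2: {C1}
  F3: {C3, C4}
  F4: {}
No 2 sites suffice: every size-2 union leaves at least one demand point uncovered.
But {F1, F2, F3} covers everything, so the minimum is 3.

3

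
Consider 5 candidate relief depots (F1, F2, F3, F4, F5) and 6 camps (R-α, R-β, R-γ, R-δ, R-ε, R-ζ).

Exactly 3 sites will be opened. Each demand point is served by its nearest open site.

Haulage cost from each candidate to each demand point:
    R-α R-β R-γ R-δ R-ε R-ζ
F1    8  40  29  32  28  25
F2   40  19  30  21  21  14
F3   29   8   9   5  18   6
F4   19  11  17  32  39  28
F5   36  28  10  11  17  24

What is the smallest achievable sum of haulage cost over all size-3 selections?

Open {F1, F3, F5}.
  R-α→F1 8, R-β→F3 8, R-γ→F3 9, R-δ→F3 5, R-ε→F5 17, R-ζ→F3 6  ⇒ total 53.
Compare {F1, F2, F3}: total 54.
Compare {F1, F3, F4}: total 54.
No size-3 selection does better; minimum is 53.

53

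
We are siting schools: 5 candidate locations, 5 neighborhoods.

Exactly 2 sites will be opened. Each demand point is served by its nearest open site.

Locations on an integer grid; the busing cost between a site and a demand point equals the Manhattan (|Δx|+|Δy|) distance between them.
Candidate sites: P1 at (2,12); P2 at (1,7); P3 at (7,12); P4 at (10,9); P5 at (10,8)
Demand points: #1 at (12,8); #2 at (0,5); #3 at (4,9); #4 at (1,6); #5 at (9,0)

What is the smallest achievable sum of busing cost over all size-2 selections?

20

Open {P2, P5}.
  #1→P5 2, #2→P2 3, #3→P2 5, #4→P2 1, #5→P5 9  ⇒ total 20.
Compare {P2, P4}: total 22.
Compare {P1, P5}: total 32.
No size-2 selection does better; minimum is 20.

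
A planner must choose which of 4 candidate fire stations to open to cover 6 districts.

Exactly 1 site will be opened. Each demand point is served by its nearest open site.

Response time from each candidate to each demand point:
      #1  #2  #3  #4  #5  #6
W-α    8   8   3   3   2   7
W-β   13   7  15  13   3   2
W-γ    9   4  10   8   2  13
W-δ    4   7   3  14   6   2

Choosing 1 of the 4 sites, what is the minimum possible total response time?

Open {W-α}.
  #1→W-α 8, #2→W-α 8, #3→W-α 3, #4→W-α 3, #5→W-α 2, #6→W-α 7  ⇒ total 31.
Compare {W-δ}: total 36.
Compare {W-γ}: total 46.
No size-1 selection does better; minimum is 31.

31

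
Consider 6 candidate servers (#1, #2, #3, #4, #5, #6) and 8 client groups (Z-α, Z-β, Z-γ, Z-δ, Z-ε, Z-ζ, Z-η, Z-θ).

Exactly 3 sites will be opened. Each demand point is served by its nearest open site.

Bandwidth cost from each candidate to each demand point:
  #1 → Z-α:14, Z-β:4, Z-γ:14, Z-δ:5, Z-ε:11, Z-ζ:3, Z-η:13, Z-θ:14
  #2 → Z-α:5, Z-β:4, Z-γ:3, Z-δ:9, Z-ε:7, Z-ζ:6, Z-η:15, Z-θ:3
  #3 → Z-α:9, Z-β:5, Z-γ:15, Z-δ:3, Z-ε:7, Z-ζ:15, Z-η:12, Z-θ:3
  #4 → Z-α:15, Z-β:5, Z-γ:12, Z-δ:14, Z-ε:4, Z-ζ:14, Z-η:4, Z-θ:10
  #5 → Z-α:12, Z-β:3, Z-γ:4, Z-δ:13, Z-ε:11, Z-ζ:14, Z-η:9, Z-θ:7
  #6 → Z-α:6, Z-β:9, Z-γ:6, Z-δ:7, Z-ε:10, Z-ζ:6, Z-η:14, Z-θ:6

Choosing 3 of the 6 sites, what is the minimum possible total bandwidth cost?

31

Open {#1, #2, #4}.
  Z-α→#2 5, Z-β→#1 4, Z-γ→#2 3, Z-δ→#1 5, Z-ε→#4 4, Z-ζ→#1 3, Z-η→#4 4, Z-θ→#2 3  ⇒ total 31.
Compare {#2, #3, #4}: total 32.
Compare {#2, #4, #6}: total 36.
No size-3 selection does better; minimum is 31.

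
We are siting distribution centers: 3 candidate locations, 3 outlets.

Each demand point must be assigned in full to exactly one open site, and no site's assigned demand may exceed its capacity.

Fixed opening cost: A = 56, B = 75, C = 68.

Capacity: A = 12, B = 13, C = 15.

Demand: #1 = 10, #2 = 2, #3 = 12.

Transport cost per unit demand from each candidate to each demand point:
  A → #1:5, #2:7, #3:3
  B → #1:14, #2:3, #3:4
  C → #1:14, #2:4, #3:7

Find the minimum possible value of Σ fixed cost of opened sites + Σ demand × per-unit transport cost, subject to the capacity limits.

243

Open {A, B}; cheapest assignment that respects the capacities:
  A (cap 12, load 12): #1, #2 — cost 10×5 + 2×7 = 64
  B (cap 13, load 12): #3 — cost 12×4 = 48
  Shipping 112, fixed 131 → total 243.
  Any other capacity-feasible assignment to {A, B} ships for at least 112.
Compare {A, C}: its best feasible assignment gives total 266.
Compare {A, B, C}: its best feasible assignment gives total 305.
Every other set of open sites that can feasibly serve all demand totals ≥ 266 even under its best assignment. Minimum: 243.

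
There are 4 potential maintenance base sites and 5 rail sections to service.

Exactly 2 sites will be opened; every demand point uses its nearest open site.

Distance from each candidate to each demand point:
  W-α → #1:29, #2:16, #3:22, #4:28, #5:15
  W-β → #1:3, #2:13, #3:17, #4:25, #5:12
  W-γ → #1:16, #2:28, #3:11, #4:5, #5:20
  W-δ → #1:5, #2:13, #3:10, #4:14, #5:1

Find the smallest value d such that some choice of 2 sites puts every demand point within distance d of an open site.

13

Open {W-β, W-γ}.
  Farthest demand point is #2 at distance 13 (to W-β); all others are ≤ 13.
With {W-γ, W-δ} the worst case is 13.
With {W-α, W-δ} the worst case is 14.
No size-2 selection achieves below 13.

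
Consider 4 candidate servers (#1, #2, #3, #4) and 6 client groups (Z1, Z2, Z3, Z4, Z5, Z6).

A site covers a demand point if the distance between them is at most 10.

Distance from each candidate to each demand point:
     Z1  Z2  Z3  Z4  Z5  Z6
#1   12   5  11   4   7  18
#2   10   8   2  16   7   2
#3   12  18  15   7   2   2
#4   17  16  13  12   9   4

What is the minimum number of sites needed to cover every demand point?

Coverage sets (demand points within 10 of each site):
  #1: {Z2, Z4, Z5}
  #2: {Z1, Z2, Z3, Z5, Z6}
  #3: {Z4, Z5, Z6}
  #4: {Z5, Z6}
No single site covers all 6 demand points.
But {#1, #2} covers everything, so the minimum is 2.

2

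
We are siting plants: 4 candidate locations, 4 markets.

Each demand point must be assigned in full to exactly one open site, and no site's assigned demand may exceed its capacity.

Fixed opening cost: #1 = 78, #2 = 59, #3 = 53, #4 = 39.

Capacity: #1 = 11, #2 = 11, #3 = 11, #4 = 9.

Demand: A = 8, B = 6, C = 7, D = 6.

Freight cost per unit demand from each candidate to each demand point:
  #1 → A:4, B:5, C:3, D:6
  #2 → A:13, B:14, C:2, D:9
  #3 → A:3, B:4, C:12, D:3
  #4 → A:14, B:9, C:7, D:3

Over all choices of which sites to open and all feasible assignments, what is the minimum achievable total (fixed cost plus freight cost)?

Open {#1, #2, #3, #4}; cheapest assignment that respects the capacities:
  #1 (cap 11, load 6): B — cost 6×5 = 30
  #2 (cap 11, load 7): C — cost 7×2 = 14
  #3 (cap 11, load 8): A — cost 8×3 = 24
  #4 (cap 9, load 6): D — cost 6×3 = 18
  Shipping 86, fixed 229 → total 315.
  Any other capacity-feasible assignment to {#1, #2, #3, #4} ships for at least 86.
Total demand is 27; every other set of sites either has combined capacity below 27 or cannot fit the demands without splitting one across sites, so {#1, #2, #3, #4} is the only feasible choice of open sites. Minimum: 315.

315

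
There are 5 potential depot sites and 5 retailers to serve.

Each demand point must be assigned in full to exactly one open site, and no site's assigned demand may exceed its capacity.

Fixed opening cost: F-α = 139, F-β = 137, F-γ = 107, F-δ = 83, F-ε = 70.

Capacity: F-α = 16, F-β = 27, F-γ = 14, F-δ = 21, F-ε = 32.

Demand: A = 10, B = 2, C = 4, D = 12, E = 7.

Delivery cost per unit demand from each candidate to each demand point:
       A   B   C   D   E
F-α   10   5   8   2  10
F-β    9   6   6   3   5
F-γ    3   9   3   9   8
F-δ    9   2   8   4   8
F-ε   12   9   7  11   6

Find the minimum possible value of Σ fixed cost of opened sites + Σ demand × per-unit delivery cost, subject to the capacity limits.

340

Open {F-γ, F-δ}; cheapest assignment that respects the capacities:
  F-γ (cap 14, load 14): A, C — cost 10×3 + 4×3 = 42
  F-δ (cap 21, load 21): B, D, E — cost 2×2 + 12×4 + 7×8 = 108
  Shipping 150, fixed 190 → total 340.
  Any other capacity-feasible assignment to {F-γ, F-δ} ships for at least 150.
Compare {F-β, F-γ}: its best feasible assignment gives total 369.
Compare {F-δ, F-ε}: its best feasible assignment gives total 395.
Every other set of open sites that can feasibly serve all demand totals ≥ 369 even under its best assignment. Minimum: 340.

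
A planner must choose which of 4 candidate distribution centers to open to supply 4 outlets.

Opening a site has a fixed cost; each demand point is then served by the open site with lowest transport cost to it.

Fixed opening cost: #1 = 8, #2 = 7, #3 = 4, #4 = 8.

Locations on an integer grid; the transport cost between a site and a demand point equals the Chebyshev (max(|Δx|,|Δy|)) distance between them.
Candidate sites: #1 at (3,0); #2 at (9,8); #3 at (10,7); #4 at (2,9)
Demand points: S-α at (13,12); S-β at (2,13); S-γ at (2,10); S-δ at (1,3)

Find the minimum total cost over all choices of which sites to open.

Open {#3, #4}: assign each demand point to its cheapest open site.
  S-α→#3 5, S-β→#4 4, S-γ→#4 1, S-δ→#4 6
  transport cost 16, fixed 12 → total 28.
Compare {#4}: transport cost 22 + fixed 8 = 30.
Compare {#2, #4}: transport cost 15 + fixed 15 = 30.
Compare {#2}: transport cost 26 + fixed 7 = 33.
All other subsets cost ≥ 30. Minimum total cost: 28.

28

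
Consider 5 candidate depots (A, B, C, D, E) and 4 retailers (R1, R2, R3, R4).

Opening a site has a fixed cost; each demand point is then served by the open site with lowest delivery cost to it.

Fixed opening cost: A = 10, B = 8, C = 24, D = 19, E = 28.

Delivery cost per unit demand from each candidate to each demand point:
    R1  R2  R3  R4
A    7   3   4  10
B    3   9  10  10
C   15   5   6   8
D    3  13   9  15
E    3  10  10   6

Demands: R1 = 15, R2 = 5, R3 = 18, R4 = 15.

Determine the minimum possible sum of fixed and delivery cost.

260

Open {A, E}: assign each demand point to its cheapest open site.
  R1→E 15×3=45, R2→A 5×3=15, R3→A 18×4=72, R4→E 15×6=90
  delivery cost 222, fixed 38 → total 260.
Compare {A, B, E}: delivery cost 222 + fixed 46 = 268.
Compare {A, D, E}: delivery cost 222 + fixed 57 = 279.
Compare {A, C, E}: delivery cost 222 + fixed 62 = 284.
All other subsets cost ≥ 268. Minimum total cost: 260.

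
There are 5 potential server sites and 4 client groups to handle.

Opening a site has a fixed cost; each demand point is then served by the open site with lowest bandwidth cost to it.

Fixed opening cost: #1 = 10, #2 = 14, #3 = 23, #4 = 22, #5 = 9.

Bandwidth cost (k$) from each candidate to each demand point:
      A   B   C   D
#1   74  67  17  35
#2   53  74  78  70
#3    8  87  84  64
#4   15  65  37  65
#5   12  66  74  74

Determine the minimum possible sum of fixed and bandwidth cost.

Open {#1, #5}: assign each demand point to its cheapest open site.
  A→#5 12, B→#5 66, C→#1 17, D→#1 35
  bandwidth cost 130, fixed 19 → total 149.
Compare {#1, #3}: bandwidth cost 127 + fixed 33 = 160.
Compare {#1, #2, #5}: bandwidth cost 130 + fixed 33 = 163.
Compare {#1, #4}: bandwidth cost 132 + fixed 32 = 164.
All other subsets cost ≥ 160. Minimum total cost: 149.

149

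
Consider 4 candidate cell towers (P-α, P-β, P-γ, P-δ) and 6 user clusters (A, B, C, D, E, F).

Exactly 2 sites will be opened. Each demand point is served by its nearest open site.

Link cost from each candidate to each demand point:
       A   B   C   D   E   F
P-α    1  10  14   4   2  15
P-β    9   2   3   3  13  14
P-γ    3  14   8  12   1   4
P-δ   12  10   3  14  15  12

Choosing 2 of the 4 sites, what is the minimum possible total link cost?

16

Open {P-β, P-γ}.
  A→P-γ 3, B→P-β 2, C→P-β 3, D→P-β 3, E→P-γ 1, F→P-γ 4  ⇒ total 16.
Compare {P-α, P-β}: total 25.
Compare {P-α, P-γ}: total 28.
No size-2 selection does better; minimum is 16.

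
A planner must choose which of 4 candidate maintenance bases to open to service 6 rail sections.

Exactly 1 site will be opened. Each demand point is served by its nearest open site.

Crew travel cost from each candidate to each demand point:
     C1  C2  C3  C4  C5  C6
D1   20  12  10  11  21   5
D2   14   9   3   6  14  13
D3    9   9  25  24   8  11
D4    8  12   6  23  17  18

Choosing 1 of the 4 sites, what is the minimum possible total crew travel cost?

Open {D2}.
  C1→D2 14, C2→D2 9, C3→D2 3, C4→D2 6, C5→D2 14, C6→D2 13  ⇒ total 59.
Compare {D1}: total 79.
Compare {D4}: total 84.
No size-1 selection does better; minimum is 59.

59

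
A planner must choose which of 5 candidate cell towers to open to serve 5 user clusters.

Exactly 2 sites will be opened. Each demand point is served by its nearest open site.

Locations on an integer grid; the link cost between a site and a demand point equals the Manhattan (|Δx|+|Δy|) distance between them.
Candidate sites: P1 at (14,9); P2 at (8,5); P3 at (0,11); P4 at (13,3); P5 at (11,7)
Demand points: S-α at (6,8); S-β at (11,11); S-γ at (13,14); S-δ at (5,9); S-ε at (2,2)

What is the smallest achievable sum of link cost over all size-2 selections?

32

Open {P1, P2}.
  S-α→P2 5, S-β→P1 5, S-γ→P1 6, S-δ→P2 7, S-ε→P2 9  ⇒ total 32.
Compare {P2, P5}: total 34.
Compare {P3, P5}: total 37.
No size-2 selection does better; minimum is 32.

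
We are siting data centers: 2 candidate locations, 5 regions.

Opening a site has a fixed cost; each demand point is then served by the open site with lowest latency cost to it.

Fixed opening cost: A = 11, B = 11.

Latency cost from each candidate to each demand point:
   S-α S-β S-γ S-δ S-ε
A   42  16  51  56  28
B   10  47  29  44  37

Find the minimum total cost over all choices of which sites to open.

Open {A, B}: assign each demand point to its cheapest open site.
  S-α→B 10, S-β→A 16, S-γ→B 29, S-δ→B 44, S-ε→A 28
  latency cost 127, fixed 22 → total 149.
Compare {B}: latency cost 167 + fixed 11 = 178.
Compare {A}: latency cost 193 + fixed 11 = 204.

149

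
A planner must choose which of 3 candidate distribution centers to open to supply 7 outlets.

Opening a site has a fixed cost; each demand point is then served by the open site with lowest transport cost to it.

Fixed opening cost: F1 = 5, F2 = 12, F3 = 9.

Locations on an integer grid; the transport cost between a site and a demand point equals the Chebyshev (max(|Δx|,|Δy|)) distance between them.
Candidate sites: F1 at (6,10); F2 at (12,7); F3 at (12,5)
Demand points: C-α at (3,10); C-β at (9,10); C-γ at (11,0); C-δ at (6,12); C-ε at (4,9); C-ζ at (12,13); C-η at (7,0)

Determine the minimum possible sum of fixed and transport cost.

40

Open {F1, F3}: assign each demand point to its cheapest open site.
  C-α→F1 3, C-β→F1 3, C-γ→F3 5, C-δ→F1 2, C-ε→F1 2, C-ζ→F1 6, C-η→F3 5
  transport cost 26, fixed 14 → total 40.
Compare {F1}: transport cost 36 + fixed 5 = 41.
Compare {F1, F2}: transport cost 30 + fixed 17 = 47.
Compare {F1, F2, F3}: transport cost 26 + fixed 26 = 52.
All other subsets cost ≥ 41. Minimum total cost: 40.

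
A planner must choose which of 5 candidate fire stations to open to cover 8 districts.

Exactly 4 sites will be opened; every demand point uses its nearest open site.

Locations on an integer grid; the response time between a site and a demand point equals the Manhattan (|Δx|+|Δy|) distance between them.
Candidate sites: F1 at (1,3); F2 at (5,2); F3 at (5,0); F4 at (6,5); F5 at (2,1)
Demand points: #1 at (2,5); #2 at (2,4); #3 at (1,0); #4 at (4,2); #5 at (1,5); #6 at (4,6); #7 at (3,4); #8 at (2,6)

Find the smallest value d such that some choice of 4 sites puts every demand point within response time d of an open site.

Open {F1, F2, F3, F4}.
  Farthest demand point is #8 at response time 4 (to F1); all others are ≤ 4.
With {F1, F2, F4, F5} the worst case is 4.
With {F1, F3, F4, F5} the worst case is 4.
No size-4 selection achieves below 4.

4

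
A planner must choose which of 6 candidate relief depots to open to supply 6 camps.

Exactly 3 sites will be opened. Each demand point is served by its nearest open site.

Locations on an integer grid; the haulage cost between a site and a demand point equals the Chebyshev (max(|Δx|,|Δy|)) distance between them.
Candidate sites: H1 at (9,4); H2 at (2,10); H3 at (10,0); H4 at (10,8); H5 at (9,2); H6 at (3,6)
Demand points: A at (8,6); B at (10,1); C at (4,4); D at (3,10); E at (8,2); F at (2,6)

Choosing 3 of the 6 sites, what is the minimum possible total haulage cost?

Open {H2, H5, H6}.
  A→H5 4, B→H5 1, C→H6 2, D→H2 1, E→H5 1, F→H6 1  ⇒ total 10.
Compare {H1, H2, H6}: total 11.
Compare {H1, H5, H6}: total 11.
No size-3 selection does better; minimum is 10.

10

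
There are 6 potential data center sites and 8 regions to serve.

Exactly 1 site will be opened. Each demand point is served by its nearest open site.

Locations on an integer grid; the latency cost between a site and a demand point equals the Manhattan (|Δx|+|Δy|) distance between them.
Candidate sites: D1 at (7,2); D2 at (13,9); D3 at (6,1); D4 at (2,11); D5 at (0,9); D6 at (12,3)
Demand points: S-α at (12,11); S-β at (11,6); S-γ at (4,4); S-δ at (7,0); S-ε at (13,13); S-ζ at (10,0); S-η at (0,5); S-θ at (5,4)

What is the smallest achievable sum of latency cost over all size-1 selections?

65

Open {D1}.
  S-α→D1 14, S-β→D1 8, S-γ→D1 5, S-δ→D1 2, S-ε→D1 17, S-ζ→D1 5, S-η→D1 10, S-θ→D1 4  ⇒ total 65.
Compare {D6}: total 67.
Compare {D3}: total 71.
No size-1 selection does better; minimum is 65.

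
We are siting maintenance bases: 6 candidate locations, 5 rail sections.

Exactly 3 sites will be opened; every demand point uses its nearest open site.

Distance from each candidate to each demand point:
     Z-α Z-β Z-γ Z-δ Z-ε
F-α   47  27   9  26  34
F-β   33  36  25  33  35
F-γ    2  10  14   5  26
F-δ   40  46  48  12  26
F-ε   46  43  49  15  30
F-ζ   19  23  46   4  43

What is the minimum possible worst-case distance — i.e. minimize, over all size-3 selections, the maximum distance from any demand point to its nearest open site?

Open {F-α, F-β, F-γ}.
  Farthest demand point is Z-ε at distance 26 (to F-γ); all others are ≤ 26.
With {F-α, F-γ, F-δ} the worst case is 26.
With {F-α, F-γ, F-ε} the worst case is 26.
No size-3 selection achieves below 26.

26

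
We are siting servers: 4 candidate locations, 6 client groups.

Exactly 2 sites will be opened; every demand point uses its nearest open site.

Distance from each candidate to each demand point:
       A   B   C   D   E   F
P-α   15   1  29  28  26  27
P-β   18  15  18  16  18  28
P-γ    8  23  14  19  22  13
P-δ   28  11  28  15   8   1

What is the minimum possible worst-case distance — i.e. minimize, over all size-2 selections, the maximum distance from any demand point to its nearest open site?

15

Open {P-γ, P-δ}.
  Farthest demand point is D at distance 15 (to P-δ); all others are ≤ 15.
With {P-β, P-γ} the worst case is 18.
With {P-β, P-δ} the worst case is 18.
No size-2 selection achieves below 15.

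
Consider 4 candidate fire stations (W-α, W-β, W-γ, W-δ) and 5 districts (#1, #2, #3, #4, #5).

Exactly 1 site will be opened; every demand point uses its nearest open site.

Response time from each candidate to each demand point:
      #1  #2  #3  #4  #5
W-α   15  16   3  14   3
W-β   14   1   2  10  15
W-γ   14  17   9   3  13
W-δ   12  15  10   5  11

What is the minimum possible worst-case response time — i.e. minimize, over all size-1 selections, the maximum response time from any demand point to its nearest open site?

Open {W-β}.
  Farthest demand point is #5 at response time 15 (to W-β); all others are ≤ 15.
With {W-δ} the worst case is 15.
With {W-α} the worst case is 16.
No size-1 selection achieves below 15.

15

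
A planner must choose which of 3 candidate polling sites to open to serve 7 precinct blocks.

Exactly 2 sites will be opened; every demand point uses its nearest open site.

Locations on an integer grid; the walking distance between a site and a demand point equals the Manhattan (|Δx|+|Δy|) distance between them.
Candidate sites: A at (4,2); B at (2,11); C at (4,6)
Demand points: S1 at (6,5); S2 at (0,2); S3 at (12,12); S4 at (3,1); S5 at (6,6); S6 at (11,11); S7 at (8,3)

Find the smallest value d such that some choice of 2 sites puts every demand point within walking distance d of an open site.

Open {A, B}.
  Farthest demand point is S3 at walking distance 11 (to B); all others are ≤ 11.
With {B, C} the worst case is 11.
With {A, C} the worst case is 14.
No size-2 selection achieves below 11.

11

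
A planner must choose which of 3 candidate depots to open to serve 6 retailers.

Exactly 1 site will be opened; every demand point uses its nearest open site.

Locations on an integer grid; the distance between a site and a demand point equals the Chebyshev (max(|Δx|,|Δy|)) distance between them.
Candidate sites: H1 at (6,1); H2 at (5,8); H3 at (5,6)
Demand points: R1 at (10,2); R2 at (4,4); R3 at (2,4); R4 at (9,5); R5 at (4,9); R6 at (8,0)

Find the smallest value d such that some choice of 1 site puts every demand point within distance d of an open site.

6

Open {H3}.
  Farthest demand point is R6 at distance 6 (to H3); all others are ≤ 6.
With {H1} the worst case is 8.
With {H2} the worst case is 8.
No size-1 selection achieves below 6.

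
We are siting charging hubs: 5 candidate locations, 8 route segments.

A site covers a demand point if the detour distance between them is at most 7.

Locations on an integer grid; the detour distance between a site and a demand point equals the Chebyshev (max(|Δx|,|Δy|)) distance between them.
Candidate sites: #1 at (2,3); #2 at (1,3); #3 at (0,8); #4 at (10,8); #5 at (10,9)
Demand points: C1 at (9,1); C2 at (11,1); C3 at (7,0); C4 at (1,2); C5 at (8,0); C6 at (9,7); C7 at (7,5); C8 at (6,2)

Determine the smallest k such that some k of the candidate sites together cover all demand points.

Coverage sets (demand points within 7 of each site):
  #1: {C1, C3, C4, C5, C6, C7, C8}
  #2: {C3, C4, C5, C7, C8}
  #3: {C4, C7, C8}
  #4: {C1, C2, C6, C7, C8}
  #5: {C6, C7, C8}
No single site covers all 8 demand points.
But {#1, #4} covers everything, so the minimum is 2.

2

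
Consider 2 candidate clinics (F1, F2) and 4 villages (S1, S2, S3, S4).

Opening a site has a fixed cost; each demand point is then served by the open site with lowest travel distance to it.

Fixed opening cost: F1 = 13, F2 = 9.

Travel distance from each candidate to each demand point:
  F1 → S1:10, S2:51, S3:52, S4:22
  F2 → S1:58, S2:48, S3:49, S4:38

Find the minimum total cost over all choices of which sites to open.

148

Open {F1}: assign each demand point to its cheapest open site.
  S1→F1 10, S2→F1 51, S3→F1 52, S4→F1 22
  travel distance 135, fixed 13 → total 148.
Compare {F1, F2}: travel distance 129 + fixed 22 = 151.
Compare {F2}: travel distance 193 + fixed 9 = 202.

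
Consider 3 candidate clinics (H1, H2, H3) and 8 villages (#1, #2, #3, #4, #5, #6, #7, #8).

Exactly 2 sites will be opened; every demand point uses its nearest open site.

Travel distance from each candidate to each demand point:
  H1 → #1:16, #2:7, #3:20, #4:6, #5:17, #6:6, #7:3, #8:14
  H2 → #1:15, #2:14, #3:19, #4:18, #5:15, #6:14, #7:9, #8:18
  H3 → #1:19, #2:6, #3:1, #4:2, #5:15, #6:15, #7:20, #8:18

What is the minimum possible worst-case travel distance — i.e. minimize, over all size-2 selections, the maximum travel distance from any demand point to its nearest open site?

Open {H1, H3}.
  Farthest demand point is #1 at travel distance 16 (to H1); all others are ≤ 16.
With {H2, H3} the worst case is 18.
With {H1, H2} the worst case is 19.
No size-2 selection achieves below 16.

16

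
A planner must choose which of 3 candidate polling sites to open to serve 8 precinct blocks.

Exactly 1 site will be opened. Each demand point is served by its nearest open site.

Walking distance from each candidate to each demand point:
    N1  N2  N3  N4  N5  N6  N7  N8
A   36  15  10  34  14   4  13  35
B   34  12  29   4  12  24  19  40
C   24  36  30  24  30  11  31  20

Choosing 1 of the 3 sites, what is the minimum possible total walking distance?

Open {A}.
  N1→A 36, N2→A 15, N3→A 10, N4→A 34, N5→A 14, N6→A 4, N7→A 13, N8→A 35  ⇒ total 161.
Compare {B}: total 174.
Compare {C}: total 206.

161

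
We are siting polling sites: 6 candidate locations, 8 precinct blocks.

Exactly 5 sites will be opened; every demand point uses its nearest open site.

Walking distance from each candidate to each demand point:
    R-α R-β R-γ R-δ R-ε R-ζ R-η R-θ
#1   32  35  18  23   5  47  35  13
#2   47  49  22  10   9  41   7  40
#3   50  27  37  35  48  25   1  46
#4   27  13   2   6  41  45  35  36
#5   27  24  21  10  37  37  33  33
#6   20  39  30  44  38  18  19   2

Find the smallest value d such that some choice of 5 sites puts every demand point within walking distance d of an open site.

20

Open {#1, #2, #3, #4, #6}.
  Farthest demand point is R-α at walking distance 20 (to #6); all others are ≤ 20.
With {#1, #2, #4, #5, #6} the worst case is 20.
With {#1, #3, #4, #5, #6} the worst case is 20.
No size-5 selection achieves below 20.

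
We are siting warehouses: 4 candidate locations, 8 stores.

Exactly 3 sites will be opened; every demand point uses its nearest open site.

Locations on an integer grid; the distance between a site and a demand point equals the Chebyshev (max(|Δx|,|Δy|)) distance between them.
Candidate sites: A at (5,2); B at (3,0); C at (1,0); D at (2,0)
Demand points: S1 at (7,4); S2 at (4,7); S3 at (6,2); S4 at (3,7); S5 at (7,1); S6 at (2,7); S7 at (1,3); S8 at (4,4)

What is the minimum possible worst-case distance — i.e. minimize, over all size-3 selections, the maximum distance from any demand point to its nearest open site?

5

Open {A, B, C}.
  Farthest demand point is S2 at distance 5 (to A); all others are ≤ 5.
With {A, B, D} the worst case is 5.
With {A, C, D} the worst case is 5.
No size-3 selection achieves below 5.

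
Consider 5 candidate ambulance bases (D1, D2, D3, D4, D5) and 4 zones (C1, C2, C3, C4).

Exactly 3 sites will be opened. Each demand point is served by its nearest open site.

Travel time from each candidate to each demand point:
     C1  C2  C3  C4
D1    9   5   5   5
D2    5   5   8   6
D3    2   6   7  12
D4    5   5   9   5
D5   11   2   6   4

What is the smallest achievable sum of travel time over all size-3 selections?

Open {D1, D3, D5}.
  C1→D3 2, C2→D5 2, C3→D1 5, C4→D5 4  ⇒ total 13.
Compare {D2, D3, D5}: total 14.
Compare {D3, D4, D5}: total 14.
No size-3 selection does better; minimum is 13.

13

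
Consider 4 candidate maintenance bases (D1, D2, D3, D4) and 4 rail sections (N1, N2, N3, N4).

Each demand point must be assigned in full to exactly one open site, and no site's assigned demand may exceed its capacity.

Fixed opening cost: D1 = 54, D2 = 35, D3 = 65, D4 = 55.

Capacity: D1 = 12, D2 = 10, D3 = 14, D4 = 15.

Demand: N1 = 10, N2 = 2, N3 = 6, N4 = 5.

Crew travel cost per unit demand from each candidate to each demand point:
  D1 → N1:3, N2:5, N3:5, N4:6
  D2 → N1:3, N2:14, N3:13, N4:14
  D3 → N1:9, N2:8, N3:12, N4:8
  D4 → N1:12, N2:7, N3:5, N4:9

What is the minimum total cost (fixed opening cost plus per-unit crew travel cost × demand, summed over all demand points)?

Open {D2, D4}; cheapest assignment that respects the capacities:
  D2 (cap 10, load 10): N1 — cost 10×3 = 30
  D4 (cap 15, load 13): N2, N3, N4 — cost 2×7 + 6×5 + 5×9 = 89
  Shipping 119, fixed 90 → total 209.
  Any other capacity-feasible assignment to {D2, D4} ships for at least 119.
Compare {D1, D4}: its best feasible assignment gives total 224.
Compare {D1, D2, D4}: its best feasible assignment gives total 244.
Every other set of open sites that can feasibly serve all demand totals ≥ 224 even under its best assignment. Minimum: 209.

209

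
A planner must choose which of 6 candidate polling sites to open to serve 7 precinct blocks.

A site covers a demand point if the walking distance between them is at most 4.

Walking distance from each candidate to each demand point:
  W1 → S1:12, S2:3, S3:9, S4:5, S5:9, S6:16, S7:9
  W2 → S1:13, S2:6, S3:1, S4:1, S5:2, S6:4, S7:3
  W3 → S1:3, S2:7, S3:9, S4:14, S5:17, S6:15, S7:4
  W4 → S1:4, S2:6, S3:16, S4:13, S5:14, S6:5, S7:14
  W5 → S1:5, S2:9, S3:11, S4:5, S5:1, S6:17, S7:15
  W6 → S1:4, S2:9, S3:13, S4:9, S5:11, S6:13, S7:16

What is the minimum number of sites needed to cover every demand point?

3

Coverage sets (demand points within 4 of each site):
  W1: {S2}
  W2: {S3, S4, S5, S6, S7}
  W3: {S1, S7}
  W4: {S1}
  W5: {S5}
  W6: {S1}
No 2 sites suffice: every size-2 union leaves at least one demand point uncovered.
But {W1, W2, W3} covers everything, so the minimum is 3.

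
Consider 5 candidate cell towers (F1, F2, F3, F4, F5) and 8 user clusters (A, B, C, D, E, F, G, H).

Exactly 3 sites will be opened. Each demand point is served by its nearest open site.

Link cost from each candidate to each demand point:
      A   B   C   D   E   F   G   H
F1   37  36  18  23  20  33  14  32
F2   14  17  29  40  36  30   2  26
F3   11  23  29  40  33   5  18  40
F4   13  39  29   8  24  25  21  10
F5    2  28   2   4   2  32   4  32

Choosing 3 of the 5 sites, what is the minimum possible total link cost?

Open {F3, F4, F5}.
  A→F5 2, B→F3 23, C→F5 2, D→F5 4, E→F5 2, F→F3 5, G→F5 4, H→F4 10  ⇒ total 52.
Compare {F2, F3, F5}: total 60.
Compare {F2, F4, F5}: total 64.
No size-3 selection does better; minimum is 52.

52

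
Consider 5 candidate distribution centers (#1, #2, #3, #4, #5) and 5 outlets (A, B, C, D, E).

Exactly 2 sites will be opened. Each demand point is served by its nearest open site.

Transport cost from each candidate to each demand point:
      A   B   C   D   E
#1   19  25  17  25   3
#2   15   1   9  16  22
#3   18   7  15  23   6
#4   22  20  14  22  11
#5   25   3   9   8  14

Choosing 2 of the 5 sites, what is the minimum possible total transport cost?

42

Open {#1, #5}.
  A→#1 19, B→#5 3, C→#5 9, D→#5 8, E→#1 3  ⇒ total 42.
Compare {#1, #2}: total 44.
Compare {#3, #5}: total 44.
No size-2 selection does better; minimum is 42.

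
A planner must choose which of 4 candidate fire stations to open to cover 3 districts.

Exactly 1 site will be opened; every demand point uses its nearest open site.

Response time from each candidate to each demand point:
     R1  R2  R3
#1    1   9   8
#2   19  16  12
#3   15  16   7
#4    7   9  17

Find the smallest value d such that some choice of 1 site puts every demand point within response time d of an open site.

9

Open {#1}.
  Farthest demand point is R2 at response time 9 (to #1); all others are ≤ 9.
With {#3} the worst case is 16.
With {#4} the worst case is 17.
No size-1 selection achieves below 9.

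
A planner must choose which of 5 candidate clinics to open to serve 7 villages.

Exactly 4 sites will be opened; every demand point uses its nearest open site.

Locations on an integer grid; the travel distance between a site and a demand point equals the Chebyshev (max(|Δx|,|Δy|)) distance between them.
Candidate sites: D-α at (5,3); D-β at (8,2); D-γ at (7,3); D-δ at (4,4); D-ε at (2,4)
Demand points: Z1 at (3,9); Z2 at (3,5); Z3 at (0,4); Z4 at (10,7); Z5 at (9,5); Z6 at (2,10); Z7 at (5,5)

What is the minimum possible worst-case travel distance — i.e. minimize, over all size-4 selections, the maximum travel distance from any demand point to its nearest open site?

6

Open {D-α, D-β, D-γ, D-δ}.
  Farthest demand point is Z6 at travel distance 6 (to D-δ); all others are ≤ 6.
With {D-α, D-β, D-γ, D-ε} the worst case is 6.
With {D-α, D-β, D-δ, D-ε} the worst case is 6.
No size-4 selection achieves below 6.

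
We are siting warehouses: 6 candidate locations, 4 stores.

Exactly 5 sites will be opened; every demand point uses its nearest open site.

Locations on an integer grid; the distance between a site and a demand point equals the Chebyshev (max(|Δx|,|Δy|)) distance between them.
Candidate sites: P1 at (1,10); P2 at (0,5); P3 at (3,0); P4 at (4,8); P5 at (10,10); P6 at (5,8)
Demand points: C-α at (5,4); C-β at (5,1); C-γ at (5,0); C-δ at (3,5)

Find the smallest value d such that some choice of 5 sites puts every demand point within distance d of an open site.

Open {P1, P2, P3, P4, P5}.
  Farthest demand point is C-α at distance 4 (to P3); all others are ≤ 4.
With {P1, P2, P3, P4, P6} the worst case is 4.
With {P1, P2, P3, P5, P6} the worst case is 4.
No size-5 selection achieves below 4.

4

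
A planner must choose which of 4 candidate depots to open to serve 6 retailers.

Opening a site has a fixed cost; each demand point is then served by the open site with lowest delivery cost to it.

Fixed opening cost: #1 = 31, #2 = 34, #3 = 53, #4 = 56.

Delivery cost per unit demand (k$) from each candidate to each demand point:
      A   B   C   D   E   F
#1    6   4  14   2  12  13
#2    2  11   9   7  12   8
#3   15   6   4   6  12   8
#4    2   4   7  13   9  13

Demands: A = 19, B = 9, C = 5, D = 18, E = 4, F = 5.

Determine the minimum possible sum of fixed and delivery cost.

308

Open {#1, #2}: assign each demand point to its cheapest open site.
  A→#2 19×2=38, B→#1 9×4=36, C→#2 5×9=45, D→#1 18×2=36, E→#1 4×12=48, F→#2 5×8=40
  delivery cost 243, fixed 65 → total 308.
Compare {#1, #4}: delivery cost 246 + fixed 87 = 333.
Compare {#1, #2, #3}: delivery cost 218 + fixed 118 = 336.
Compare {#1, #2, #4}: delivery cost 221 + fixed 121 = 342.
All other subsets cost ≥ 333. Minimum total cost: 308.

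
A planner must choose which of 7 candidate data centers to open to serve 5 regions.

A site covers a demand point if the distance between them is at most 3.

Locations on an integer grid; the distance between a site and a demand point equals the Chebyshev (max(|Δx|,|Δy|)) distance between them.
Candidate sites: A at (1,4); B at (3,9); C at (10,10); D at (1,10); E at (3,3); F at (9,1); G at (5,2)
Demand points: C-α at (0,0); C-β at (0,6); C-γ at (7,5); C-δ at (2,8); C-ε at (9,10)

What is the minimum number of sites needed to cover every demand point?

4

Coverage sets (demand points within 3 of each site):
  A: {C-β}
  B: {C-β, C-δ}
  C: {C-ε}
  D: {C-δ}
  E: {C-α, C-β}
  F: {}
  G: {C-γ}
No 3 sites suffice: every size-3 union leaves at least one demand point uncovered.
But {B, C, E, G} covers everything, so the minimum is 4.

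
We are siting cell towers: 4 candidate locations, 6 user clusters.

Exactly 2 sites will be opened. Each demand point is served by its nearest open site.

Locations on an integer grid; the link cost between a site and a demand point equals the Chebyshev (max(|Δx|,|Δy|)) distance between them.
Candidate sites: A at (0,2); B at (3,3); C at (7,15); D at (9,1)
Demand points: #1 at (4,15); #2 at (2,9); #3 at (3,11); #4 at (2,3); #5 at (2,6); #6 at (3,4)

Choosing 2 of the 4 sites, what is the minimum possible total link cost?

Open {B, C}.
  #1→C 3, #2→B 6, #3→C 4, #4→B 1, #5→B 3, #6→B 1  ⇒ total 18.
Compare {A, C}: total 22.
Compare {A, B}: total 31.
No size-2 selection does better; minimum is 18.

18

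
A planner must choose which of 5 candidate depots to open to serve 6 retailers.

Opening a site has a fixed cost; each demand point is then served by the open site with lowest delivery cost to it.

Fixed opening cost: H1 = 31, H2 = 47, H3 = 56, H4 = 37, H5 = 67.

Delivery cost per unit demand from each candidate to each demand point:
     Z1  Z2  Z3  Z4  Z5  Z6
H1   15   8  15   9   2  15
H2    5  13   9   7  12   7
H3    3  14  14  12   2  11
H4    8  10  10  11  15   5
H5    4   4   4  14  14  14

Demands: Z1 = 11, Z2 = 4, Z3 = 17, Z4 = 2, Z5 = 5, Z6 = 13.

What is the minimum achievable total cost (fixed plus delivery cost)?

Open {H1, H4, H5}: assign each demand point to its cheapest open site.
  Z1→H5 11×4=44, Z2→H5 4×4=16, Z3→H5 17×4=68, Z4→H1 2×9=18, Z5→H1 5×2=10, Z6→H4 13×5=65
  delivery cost 221, fixed 135 → total 356.
Compare {H3, H4, H5}: delivery cost 214 + fixed 160 = 374.
Compare {H1, H2, H5}: delivery cost 243 + fixed 145 = 388.
Compare {H4, H5}: delivery cost 285 + fixed 104 = 389.
All other subsets cost ≥ 374. Minimum total cost: 356.

356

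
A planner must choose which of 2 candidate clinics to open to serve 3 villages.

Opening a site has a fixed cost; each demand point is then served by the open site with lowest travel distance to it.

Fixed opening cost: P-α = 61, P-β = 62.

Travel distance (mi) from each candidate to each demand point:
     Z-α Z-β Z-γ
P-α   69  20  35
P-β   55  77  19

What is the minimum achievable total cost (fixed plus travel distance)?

185

Open {P-α}: assign each demand point to its cheapest open site.
  Z-α→P-α 69, Z-β→P-α 20, Z-γ→P-α 35
  travel distance 124, fixed 61 → total 185.
Compare {P-β}: travel distance 151 + fixed 62 = 213.
Compare {P-α, P-β}: travel distance 94 + fixed 123 = 217.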